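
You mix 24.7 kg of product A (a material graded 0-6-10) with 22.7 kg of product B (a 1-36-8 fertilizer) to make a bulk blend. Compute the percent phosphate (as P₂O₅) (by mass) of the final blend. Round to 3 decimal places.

20.367% P₂O₅

Total mass = 24.7 + 22.7 = 47.4 kg.
P₂O₅ mass = 6%×24.7 + 36%×22.7 = 9.654 kg.
% P₂O₅ = 9.654 / 47.4 = 20.3671%.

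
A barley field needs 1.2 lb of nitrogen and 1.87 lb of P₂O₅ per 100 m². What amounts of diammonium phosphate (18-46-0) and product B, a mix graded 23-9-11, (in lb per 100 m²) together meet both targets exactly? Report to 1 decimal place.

3.6 lb diammonium phosphate, 2.4 lb product B

Per-100 m² balance (a = diammonium phosphate, b = product B):
N: 0.18·a + 0.23·b = 1.2
P₂O₅: 0.46·a + 0.09·b = 1.87
Eliminate b: (row1) − 0.23/0.09·(row2) → -0.995556·a = -3.57889, so a = 3.59487.
Then b = (1.87 − 0.46·3.59487) / 0.09 = 2.40402.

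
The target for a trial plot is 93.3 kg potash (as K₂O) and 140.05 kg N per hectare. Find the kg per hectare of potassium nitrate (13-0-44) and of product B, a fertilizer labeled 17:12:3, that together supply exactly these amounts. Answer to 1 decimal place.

Let a = kg of potassium nitrate, b = kg of product B (per hectare).
K₂O: 0.44·a + 0.03·b = 93.3
N: 0.13·a + 0.17·b = 140.05
From row1: a = (93.3 − 0.03·b) / 0.44.
Into row2: 0.13·(93.3 − 0.03·b)/0.44 + 0.17·b = 140.05 → b = 698.068, a = 164.4499.

164.4 kg potassium nitrate, 698.1 kg product B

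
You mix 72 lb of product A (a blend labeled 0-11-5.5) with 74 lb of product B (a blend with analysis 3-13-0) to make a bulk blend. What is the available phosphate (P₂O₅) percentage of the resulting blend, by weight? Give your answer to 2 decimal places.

12.01% P₂O₅

Total mass = 72 + 74 = 146 lb.
P₂O₅ mass = 11%×72 + 13%×74 = 17.54 lb.
% P₂O₅ = 17.54 / 146 = 12.0137%.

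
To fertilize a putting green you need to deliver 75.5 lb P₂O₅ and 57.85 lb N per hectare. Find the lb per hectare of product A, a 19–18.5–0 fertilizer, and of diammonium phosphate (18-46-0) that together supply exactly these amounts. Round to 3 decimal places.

240.684 lb product A, 67.334 lb diammonium phosphate

Let a = lb of product A, b = lb of diammonium phosphate (per hectare).
P₂O₅: 0.185·a + 0.46·b = 75.5
N: 0.19·a + 0.18·b = 57.85
Solving simultaneously: a = 240.6839, b = 67.3336.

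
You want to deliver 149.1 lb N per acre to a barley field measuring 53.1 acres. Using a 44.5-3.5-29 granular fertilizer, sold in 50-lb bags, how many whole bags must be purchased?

Product per acre = 149.1 / 44.5% = 335.056 lb.
Total product = 335.056 × 53.1 = 17791.5 lb.
Bags = ⌈17791.5 / 50⌉ = 356.

356 bags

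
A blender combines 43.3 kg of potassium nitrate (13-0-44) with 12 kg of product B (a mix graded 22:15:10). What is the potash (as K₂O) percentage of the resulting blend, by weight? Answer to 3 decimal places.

36.622% K₂O

Total mass = 43.3 + 12 = 55.3 kg.
K₂O mass = 44%×43.3 + 10%×12 = 20.252 kg.
% K₂O = 20.252 / 55.3 = 36.6221%.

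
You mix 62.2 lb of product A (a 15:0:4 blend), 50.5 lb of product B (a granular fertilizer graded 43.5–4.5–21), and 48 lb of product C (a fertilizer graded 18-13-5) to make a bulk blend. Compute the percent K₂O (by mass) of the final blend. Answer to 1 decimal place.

9.6% K₂O

Total mass = 62.2 + 50.5 + 48 = 160.7 lb.
K₂O mass = 4%×62.2 + 21%×50.5 + 5%×48 = 15.493 lb.
% K₂O = 15.493 / 160.7 = 9.64095%.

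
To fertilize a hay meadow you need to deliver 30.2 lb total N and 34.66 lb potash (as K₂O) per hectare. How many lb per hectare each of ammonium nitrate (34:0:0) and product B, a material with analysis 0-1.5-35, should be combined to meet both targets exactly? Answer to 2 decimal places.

Let a = lb of ammonium nitrate, b = lb of product B (per hectare).
N: 0.34·a + 0·b = 30.2
K₂O: 0·a + 0.35·b = 34.66
Solving simultaneously: a = 88.8235, b = 99.0286.

88.82 lb ammonium nitrate, 99.03 lb product B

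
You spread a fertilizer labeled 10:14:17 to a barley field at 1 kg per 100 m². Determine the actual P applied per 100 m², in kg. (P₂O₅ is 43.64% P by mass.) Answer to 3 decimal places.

P₂O₅ per 100 m² = 1 × 14% = 0.14 kg.
Elemental P = 0.14 × 0.4364 = 0.061096 kg per 100 m².

0.061 kg P per hundred sq m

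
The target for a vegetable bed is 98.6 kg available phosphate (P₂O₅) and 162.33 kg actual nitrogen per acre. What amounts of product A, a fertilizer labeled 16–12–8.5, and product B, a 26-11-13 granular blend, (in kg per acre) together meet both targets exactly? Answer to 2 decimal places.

572.04 kg product A, 272.32 kg product B

Let a = kg of product A, b = kg of product B (per acre).
P₂O₅: 0.12·a + 0.11·b = 98.6
N: 0.16·a + 0.26·b = 162.33
Eliminate b: (row1) − 0.11/0.26·(row2) → 0.0523077·a = 29.9219, so a = 572.037.
Then b = (162.33 − 0.16·572.037) / 0.26 = 272.324.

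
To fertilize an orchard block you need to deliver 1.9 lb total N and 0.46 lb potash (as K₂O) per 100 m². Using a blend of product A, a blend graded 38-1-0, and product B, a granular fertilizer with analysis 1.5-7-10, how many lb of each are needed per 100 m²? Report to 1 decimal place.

4.8 lb product A, 4.6 lb product B

With a, b = lb per 100 m² of product A and product B:
N: 0.38·a + 0.015·b = 1.9
K₂O: 0·a + 0.1·b = 0.46
Solving simultaneously: a = 4.81842, b = 4.6.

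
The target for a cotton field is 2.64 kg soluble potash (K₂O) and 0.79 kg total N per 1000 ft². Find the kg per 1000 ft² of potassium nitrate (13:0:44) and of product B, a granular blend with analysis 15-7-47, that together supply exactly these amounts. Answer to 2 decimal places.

Per-1000 ft² balance (a = potassium nitrate, b = product B):
K₂O: 0.44·a + 0.47·b = 2.64
N: 0.13·a + 0.15·b = 0.79
Eliminate a: (row1) − 0.44/0.13·(row2) → -0.0376923·b = -0.0338462, so b = 0.897959.
Back-substitute: a = (2.64 − 0.47·0.897959) / 0.44 = 5.04082.

5.04 kg potassium nitrate, 0.90 kg product B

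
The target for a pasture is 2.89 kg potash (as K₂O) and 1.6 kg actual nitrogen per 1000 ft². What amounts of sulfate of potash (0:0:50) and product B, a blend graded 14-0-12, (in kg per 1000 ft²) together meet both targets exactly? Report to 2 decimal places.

3.04 kg sulfate of potash, 11.43 kg product B

With a, b = kg per 1000 ft² of sulfate of potash and product B:
K₂O: 0.5·a + 0.12·b = 2.89
N: 0·a + 0.14·b = 1.6
Solving simultaneously: a = 3.03714, b = 11.4286.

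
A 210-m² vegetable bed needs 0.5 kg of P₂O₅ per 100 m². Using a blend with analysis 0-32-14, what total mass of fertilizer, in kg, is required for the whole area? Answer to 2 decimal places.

3.28 kg

Product per 100 m² = 0.5 / 32% = 1.5625 kg.
Total product = 1.5625 × 210 / 100 = 3.28125 kg.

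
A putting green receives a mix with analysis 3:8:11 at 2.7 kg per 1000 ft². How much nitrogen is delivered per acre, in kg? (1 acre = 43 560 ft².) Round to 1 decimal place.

nitrogen per 1000 ft² = 2.7 × 3% = 0.081 kg.
Convert to per acre: 0.081 × 43.56 = 3.52836 kg.

3.5 kg N per acre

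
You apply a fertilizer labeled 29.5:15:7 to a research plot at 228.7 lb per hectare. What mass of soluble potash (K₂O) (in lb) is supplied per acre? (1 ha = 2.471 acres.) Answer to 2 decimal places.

K₂O per hectare = 228.7 × 7% = 16.009 lb.
Convert to per acre: 16.009 × 0.404694 = 6.47875 lb.

6.48 lb K₂O per acre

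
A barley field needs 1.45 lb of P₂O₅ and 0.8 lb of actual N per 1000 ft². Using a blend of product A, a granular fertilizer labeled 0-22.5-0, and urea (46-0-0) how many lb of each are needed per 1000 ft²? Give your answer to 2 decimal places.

With a, b = lb per 1000 ft² of product A and urea:
P₂O₅: 0.225·a + 0·b = 1.45
N: 0·a + 0.46·b = 0.8
Solving simultaneously: a = 6.44444, b = 1.73913.

6.44 lb product A, 1.74 lb urea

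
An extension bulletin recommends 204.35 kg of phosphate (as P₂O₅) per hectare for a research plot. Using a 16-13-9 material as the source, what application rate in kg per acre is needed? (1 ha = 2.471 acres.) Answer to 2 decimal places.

636.15 kg of product per acre

Product per hectare = 204.35 / 13% = 1571.92 kg.
Convert to per acre: 1571.92 × 0.404694 = 636.149 kg.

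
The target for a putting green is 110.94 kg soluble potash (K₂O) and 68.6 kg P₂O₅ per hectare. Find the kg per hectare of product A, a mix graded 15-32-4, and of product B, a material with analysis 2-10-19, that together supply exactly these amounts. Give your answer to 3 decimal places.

34.155 kg product A, 576.704 kg product B

Per-hectare balance (a = product A, b = product B):
K₂O: 0.04·a + 0.19·b = 110.94
P₂O₅: 0.32·a + 0.1·b = 68.6
Eliminate a: (row1) − 0.04/0.32·(row2) → 0.1775·b = 102.365, so b = 576.7042.
Back-substitute: a = (110.94 − 0.19·576.7042) / 0.04 = 34.1549.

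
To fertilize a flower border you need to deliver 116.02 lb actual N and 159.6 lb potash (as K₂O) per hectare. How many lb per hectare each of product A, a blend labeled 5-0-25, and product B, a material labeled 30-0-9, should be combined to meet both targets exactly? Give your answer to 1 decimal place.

Let a = lb of product A, b = lb of product B (per hectare).
N: 0.05·a + 0.3·b = 116.02
K₂O: 0.25·a + 0.09·b = 159.6
Solving simultaneously: a = 531.038, b = 298.227.

531.0 lb product A, 298.2 lb product B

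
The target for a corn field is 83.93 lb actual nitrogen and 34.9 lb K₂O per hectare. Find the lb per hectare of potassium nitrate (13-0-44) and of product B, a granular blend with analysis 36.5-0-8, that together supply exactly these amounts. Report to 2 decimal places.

40.11 lb potassium nitrate, 215.66 lb product B

Per-hectare balance (a = potassium nitrate, b = product B):
N: 0.13·a + 0.365·b = 83.93
K₂O: 0.44·a + 0.08·b = 34.9
Solving simultaneously: a = 40.1072, b = 215.6605.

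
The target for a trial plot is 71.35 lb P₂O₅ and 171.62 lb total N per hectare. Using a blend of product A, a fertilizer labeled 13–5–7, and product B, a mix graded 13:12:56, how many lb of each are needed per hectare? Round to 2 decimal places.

1243.84 lb product A, 76.32 lb product B

Let a = lb of product A, b = lb of product B (per hectare).
P₂O₅: 0.05·a + 0.12·b = 71.35
N: 0.13·a + 0.13·b = 171.62
Eliminate a: (row1) − 0.05/0.13·(row2) → 0.07·b = 5.34231, so b = 76.3187.
Back-substitute: a = (71.35 − 0.12·76.3187) / 0.05 = 1243.835.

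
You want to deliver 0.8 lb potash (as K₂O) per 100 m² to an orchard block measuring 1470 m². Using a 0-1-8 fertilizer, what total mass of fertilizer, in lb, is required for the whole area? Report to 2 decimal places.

Product per 100 m² = 0.8 / 8% = 10 lb.
Total product = 10 × 1470 / 100 = 147 lb.

147.00 lb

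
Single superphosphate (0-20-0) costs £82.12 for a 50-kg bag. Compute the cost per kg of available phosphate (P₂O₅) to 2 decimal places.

£8.21 per kg P₂O₅

P₂O₅ in bag = 50 × 20% = 10 kg.
Cost per kg P₂O₅ = £82.12 / 10 = £8.2120.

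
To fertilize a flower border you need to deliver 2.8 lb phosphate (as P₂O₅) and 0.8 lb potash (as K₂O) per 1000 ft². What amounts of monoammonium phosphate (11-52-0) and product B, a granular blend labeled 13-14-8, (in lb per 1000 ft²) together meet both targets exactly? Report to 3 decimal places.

2.692 lb monoammonium phosphate, 10.000 lb product B

With a, b = lb per 1000 ft² of monoammonium phosphate and product B:
P₂O₅: 0.52·a + 0.14·b = 2.8
K₂O: 0·a + 0.08·b = 0.8
Solving simultaneously: a = 2.69231, b = 10.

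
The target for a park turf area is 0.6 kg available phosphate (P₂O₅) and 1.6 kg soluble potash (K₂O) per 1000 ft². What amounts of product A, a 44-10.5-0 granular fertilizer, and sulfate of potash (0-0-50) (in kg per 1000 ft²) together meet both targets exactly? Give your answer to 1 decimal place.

5.7 kg product A, 3.2 kg sulfate of potash

Let a = kg of product A, b = kg of sulfate of potash (per 1000 ft²).
P₂O₅: 0.105·a + 0·b = 0.6
K₂O: 0·a + 0.5·b = 1.6
Solving simultaneously: a = 5.71429, b = 3.2.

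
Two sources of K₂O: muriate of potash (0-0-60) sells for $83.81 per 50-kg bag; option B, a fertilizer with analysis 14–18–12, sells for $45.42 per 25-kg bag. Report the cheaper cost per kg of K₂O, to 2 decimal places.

$2.79 per kg K₂O (muriate of potash)

muriate of potash: K₂O per bag = 50 × 60% = 30 kg; cost = 83.81 / 30 = $2.7937/kg K₂O.
option B: K₂O per bag = 25 × 12% = 3 kg; cost = 45.42 / 3 = $15.1400/kg K₂O.
muriate of potash is cheaper.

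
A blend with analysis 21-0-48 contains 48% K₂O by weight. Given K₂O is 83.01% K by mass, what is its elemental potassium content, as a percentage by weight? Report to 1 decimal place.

%K = 48 × 0.8301 = 39.8448%.

39.8% K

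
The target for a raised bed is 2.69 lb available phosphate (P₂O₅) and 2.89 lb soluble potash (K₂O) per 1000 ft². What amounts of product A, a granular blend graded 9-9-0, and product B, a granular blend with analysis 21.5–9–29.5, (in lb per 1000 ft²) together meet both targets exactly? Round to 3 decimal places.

20.092 lb product A, 9.797 lb product B

With a, b = lb per 1000 ft² of product A and product B:
P₂O₅: 0.09·a + 0.09·b = 2.69
K₂O: 0·a + 0.295·b = 2.89
Solving simultaneously: a = 20.0923, b = 9.79661.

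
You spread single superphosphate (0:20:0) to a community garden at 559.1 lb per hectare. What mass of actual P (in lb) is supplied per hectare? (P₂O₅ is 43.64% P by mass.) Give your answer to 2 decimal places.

P₂O₅ per hectare = 559.1 × 20% = 111.82 lb.
Elemental P = 111.82 × 0.4364 = 48.7982 lb per hectare.

48.80 lb P per hectare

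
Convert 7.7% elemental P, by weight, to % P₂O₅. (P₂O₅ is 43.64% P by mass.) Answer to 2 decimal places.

17.64% P₂O₅

%P₂O₅ = 7.7 / 0.4364 = 17.6444%.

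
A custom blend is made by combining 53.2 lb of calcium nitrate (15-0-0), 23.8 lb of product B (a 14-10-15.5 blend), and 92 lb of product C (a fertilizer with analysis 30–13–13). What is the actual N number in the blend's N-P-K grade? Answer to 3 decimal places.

Total mass = 53.2 + 23.8 + 92 = 169 lb.
N mass = 15%×53.2 + 14%×23.8 + 30%×92 = 38.912 lb.
% N = 38.912 / 169 = 23.0249%.

23.025% N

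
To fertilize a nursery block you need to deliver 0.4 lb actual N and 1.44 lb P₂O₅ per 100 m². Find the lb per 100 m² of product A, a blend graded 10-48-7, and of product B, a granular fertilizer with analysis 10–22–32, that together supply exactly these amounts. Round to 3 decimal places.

2.154 lb product A, 1.846 lb product B

Per-100 m² balance (a = product A, b = product B):
N: 0.1·a + 0.1·b = 0.4
P₂O₅: 0.48·a + 0.22·b = 1.44
Solving simultaneously: a = 2.15385, b = 1.84615.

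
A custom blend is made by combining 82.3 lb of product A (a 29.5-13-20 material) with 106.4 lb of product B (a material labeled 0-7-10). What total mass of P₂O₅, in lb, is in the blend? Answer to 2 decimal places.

P₂O₅ mass = 13%×82.3 + 7%×106.4 = 18.147 lb.

18.15 lb P₂O₅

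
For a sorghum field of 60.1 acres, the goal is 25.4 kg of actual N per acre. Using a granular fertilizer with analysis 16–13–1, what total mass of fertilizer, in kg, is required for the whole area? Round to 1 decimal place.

9540.9 kg

Product per acre = 25.4 / 16% = 158.75 kg.
Total product = 158.75 × 60.1 = 9540.88 kg.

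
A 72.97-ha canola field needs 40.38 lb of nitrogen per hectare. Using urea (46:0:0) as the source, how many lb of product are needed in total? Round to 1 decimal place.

6405.5 lb

Product per hectare = 40.38 / 46% = 87.7826 lb.
Total product = 87.7826 × 72.97 = 6405.497 lb.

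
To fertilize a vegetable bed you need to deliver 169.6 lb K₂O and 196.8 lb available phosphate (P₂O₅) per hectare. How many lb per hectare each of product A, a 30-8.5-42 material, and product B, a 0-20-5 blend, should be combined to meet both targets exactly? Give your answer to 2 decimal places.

Per-hectare balance (a = product A, b = product B):
K₂O: 0.42·a + 0.05·b = 169.6
P₂O₅: 0.085·a + 0.2·b = 196.8
Eliminate b: (row1) − 0.05/0.2·(row2) → 0.39875·a = 120.4, so a = 301.944.
Then b = (196.8 − 0.085·301.944) / 0.2 = 855.674.

301.94 lb product A, 855.67 lb product B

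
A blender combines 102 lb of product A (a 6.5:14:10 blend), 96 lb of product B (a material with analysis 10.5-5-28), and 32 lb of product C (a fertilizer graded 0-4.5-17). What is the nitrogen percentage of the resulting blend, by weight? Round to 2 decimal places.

Total mass = 102 + 96 + 32 = 230 lb.
N mass = 6.5%×102 + 10.5%×96 + 0%×32 = 16.71 lb.
% N = 16.71 / 230 = 7.26522%.

7.27% N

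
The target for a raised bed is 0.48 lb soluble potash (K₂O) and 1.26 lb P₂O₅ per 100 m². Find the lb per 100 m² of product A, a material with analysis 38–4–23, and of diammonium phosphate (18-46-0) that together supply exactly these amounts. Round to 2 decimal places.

With a, b = lb per 100 m² of product A and diammonium phosphate:
K₂O: 0.23·a + 0·b = 0.48
P₂O₅: 0.04·a + 0.46·b = 1.26
Solving simultaneously: a = 2.08696, b = 2.55766.

2.09 lb product A, 2.56 lb diammonium phosphate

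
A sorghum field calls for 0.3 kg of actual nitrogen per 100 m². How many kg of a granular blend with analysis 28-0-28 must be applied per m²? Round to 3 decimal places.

Product per 100 m² = 0.3 / 28% = 1.07143 kg.
Convert to per m²: 1.07143 × 0.01 = 0.0107143 kg.

0.011 kg of product per sq m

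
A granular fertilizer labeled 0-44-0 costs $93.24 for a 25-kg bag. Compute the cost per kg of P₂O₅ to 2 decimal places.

$8.48 per kg P₂O₅

P₂O₅ in bag = 25 × 44% = 11 kg.
Cost per kg P₂O₅ = $93.24 / 11 = $8.4764.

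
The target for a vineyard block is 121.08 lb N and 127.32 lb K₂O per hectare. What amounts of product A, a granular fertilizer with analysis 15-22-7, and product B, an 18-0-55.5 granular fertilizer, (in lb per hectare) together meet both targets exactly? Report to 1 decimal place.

With a, b = lb per hectare of product A and product B:
N: 0.15·a + 0.18·b = 121.08
K₂O: 0.07·a + 0.555·b = 127.32
Eliminate b: (row1) − 0.18/0.555·(row2) → 0.127297·a = 79.787, so a = 626.777.
Then b = (127.32 − 0.07·626.777) / 0.555 = 150.352.

626.8 lb product A, 150.4 lb product B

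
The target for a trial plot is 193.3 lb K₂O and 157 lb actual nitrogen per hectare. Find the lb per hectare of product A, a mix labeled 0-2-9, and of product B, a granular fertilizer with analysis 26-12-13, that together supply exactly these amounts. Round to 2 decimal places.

1275.56 lb product A, 603.85 lb product B

With a, b = lb per hectare of product A and product B:
K₂O: 0.09·a + 0.13·b = 193.3
N: 0·a + 0.26·b = 157
Solving simultaneously: a = 1275.556, b = 603.846.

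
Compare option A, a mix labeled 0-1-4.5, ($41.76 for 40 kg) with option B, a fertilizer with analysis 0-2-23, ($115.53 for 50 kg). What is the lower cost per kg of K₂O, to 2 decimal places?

option A: K₂O per bag = 40 × 4.5% = 1.8 kg; cost = 41.76 / 1.8 = $23.2000/kg K₂O.
option B: K₂O per bag = 50 × 23% = 11.5 kg; cost = 115.53 / 11.5 = $10.0461/kg K₂O.
option B is cheaper.

$10.05 per kg K₂O (option B)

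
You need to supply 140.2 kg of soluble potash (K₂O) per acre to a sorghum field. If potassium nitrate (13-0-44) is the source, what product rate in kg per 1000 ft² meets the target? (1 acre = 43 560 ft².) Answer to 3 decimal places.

Product per acre = 140.2 / 44% = 318.636 kg.
Convert to per 1000 ft²: 318.636 × 0.0229568 = 7.31488 kg.

7.315 kg of product per thousand sq ft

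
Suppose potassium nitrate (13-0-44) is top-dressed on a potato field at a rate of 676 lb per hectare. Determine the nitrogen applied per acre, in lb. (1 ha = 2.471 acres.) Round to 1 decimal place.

nitrogen per hectare = 676 × 13% = 87.88 lb.
Convert to per acre: 87.88 × 0.404694 = 35.5645 lb.

35.6 lb N per acre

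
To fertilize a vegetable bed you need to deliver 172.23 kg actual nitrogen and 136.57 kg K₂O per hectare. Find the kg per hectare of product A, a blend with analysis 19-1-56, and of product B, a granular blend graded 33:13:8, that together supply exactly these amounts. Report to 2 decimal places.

184.49 kg product A, 415.69 kg product B

Per-hectare balance (a = product A, b = product B):
N: 0.19·a + 0.33·b = 172.23
K₂O: 0.56·a + 0.08·b = 136.57
Solving simultaneously: a = 184.491, b = 415.687.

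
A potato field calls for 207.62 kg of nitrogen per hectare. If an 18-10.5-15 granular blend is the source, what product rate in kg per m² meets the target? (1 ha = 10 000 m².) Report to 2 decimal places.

Product per hectare = 207.62 / 18% = 1153.44 kg.
Convert to per m²: 1153.44 × 0.0001 = 0.115344 kg.

0.12 kg of product per sq m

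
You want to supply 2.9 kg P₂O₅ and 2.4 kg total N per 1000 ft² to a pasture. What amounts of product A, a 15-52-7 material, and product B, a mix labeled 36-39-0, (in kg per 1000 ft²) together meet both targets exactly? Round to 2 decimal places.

Per-1000 ft² balance (a = product A, b = product B):
P₂O₅: 0.52·a + 0.39·b = 2.9
N: 0.15·a + 0.36·b = 2.4
From row1: a = (2.9 − 0.39·b) / 0.52.
Into row2: 0.15·(2.9 − 0.39·b)/0.52 + 0.36·b = 2.4 → b = 6.31702, a = 0.839161.

0.84 kg product A, 6.32 kg product B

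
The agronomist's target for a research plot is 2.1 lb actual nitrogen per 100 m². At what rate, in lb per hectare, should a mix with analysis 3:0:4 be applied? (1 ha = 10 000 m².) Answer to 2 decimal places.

7000.00 lb of product per hectare

Product per 100 m² = 2.1 / 3% = 70 lb.
Convert to per hectare: 70 × 100 = 7000 lb.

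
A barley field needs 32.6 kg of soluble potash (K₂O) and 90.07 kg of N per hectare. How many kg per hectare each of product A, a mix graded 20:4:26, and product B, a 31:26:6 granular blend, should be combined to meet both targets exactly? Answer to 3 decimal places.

Let a = kg of product A, b = kg of product B (per hectare).
K₂O: 0.26·a + 0.06·b = 32.6
N: 0.2·a + 0.31·b = 90.07
From row1: a = (32.6 − 0.06·b) / 0.26.
Into row2: 0.2·(32.6 − 0.06·b)/0.26 + 0.31·b = 90.07 → b = 246.3294, a = 68.5394.

68.539 kg product A, 246.329 kg product B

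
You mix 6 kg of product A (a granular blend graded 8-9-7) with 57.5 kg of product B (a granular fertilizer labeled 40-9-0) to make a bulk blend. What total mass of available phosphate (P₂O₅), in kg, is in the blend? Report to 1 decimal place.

5.7 kg P₂O₅

P₂O₅ mass = 9%×6 + 9%×57.5 = 5.715 kg.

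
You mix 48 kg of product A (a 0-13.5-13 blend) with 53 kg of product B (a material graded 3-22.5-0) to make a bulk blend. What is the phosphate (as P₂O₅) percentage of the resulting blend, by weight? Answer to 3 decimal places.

18.223% P₂O₅

Total mass = 48 + 53 = 101 kg.
P₂O₅ mass = 13.5%×48 + 22.5%×53 = 18.405 kg.
% P₂O₅ = 18.405 / 101 = 18.2228%.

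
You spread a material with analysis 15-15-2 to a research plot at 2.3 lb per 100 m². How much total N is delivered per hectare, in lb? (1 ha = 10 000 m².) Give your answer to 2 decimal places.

nitrogen per 100 m² = 2.3 × 15% = 0.345 lb.
Convert to per hectare: 0.345 × 100 = 34.5 lb.

34.50 lb N per hectare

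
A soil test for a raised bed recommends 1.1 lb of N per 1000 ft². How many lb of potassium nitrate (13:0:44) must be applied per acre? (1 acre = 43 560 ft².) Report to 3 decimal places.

368.585 lb of product per acre

Product per 1000 ft² = 1.1 / 13% = 8.46154 lb.
Convert to per acre: 8.46154 × 43.56 = 368.5846 lb.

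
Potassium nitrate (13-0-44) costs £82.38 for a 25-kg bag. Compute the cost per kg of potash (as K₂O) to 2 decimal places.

£7.49 per kg K₂O

K₂O in bag = 25 × 44% = 11 kg.
Cost per kg K₂O = £82.38 / 11 = £7.4891.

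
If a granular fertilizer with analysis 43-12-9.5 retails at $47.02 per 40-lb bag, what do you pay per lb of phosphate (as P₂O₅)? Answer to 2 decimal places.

$9.80 per lb P₂O₅

P₂O₅ in bag = 40 × 12% = 4.8 lb.
Cost per lb P₂O₅ = $47.02 / 4.8 = $9.7958.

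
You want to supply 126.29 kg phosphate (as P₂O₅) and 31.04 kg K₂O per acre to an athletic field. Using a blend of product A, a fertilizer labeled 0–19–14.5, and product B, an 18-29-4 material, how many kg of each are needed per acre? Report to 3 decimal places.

114.659 kg product A, 360.361 kg product B

With a, b = kg per acre of product A and product B:
P₂O₅: 0.19·a + 0.29·b = 126.29
K₂O: 0.145·a + 0.04·b = 31.04
From row1: a = (126.29 − 0.29·b) / 0.19.
Into row2: 0.145·(126.29 − 0.29·b)/0.19 + 0.04·b = 31.04 → b = 360.3614, a = 114.6589.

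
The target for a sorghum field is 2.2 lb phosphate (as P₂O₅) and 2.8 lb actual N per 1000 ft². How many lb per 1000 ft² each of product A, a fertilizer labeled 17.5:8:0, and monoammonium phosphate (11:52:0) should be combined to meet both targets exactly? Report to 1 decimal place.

14.8 lb product A, 2.0 lb monoammonium phosphate

Let a = lb of product A, b = lb of monoammonium phosphate (per 1000 ft²).
P₂O₅: 0.08·a + 0.52·b = 2.2
N: 0.175·a + 0.11·b = 2.8
From row1: a = (2.2 − 0.52·b) / 0.08.
Into row2: 0.175·(2.2 − 0.52·b)/0.08 + 0.11·b = 2.8 → b = 1.95864, a = 14.7689.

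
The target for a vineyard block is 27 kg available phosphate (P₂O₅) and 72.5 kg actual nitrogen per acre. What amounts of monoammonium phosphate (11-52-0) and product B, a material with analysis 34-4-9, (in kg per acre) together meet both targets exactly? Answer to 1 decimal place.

Let a = kg of monoammonium phosphate, b = kg of product B (per acre).
P₂O₅: 0.52·a + 0.04·b = 27
N: 0.11·a + 0.34·b = 72.5
From row1: a = (27 − 0.04·b) / 0.52.
Into row2: 0.11·(27 − 0.04·b)/0.52 + 0.34·b = 72.5 → b = 201.45, a = 36.4269.

36.4 kg monoammonium phosphate, 201.5 kg product B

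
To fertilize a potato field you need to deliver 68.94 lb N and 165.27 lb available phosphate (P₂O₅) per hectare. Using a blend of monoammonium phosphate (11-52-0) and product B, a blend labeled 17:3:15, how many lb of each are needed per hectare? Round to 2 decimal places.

With a, b = lb per hectare of monoammonium phosphate and product B:
N: 0.11·a + 0.17·b = 68.94
P₂O₅: 0.52·a + 0.03·b = 165.27
Solving simultaneously: a = 305.848, b = 207.627.

305.85 lb monoammonium phosphate, 207.63 lb product B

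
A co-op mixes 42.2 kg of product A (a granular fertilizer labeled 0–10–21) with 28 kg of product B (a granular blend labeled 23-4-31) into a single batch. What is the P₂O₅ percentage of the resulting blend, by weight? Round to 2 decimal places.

7.61% P₂O₅

Total mass = 42.2 + 28 = 70.2 kg.
P₂O₅ mass = 10%×42.2 + 4%×28 = 5.34 kg.
% P₂O₅ = 5.34 / 70.2 = 7.60684%.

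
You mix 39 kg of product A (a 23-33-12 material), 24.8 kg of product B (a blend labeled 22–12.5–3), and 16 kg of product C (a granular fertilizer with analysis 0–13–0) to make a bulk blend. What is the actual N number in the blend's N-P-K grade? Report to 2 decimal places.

Total mass = 39 + 24.8 + 16 = 79.8 kg.
N mass = 23%×39 + 22%×24.8 + 0%×16 = 14.426 kg.
% N = 14.426 / 79.8 = 18.0777%.

18.08% N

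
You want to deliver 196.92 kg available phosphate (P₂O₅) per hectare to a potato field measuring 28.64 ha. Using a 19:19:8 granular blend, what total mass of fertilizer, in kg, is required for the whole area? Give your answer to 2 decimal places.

29683.10 kg

Product per hectare = 196.92 / 19% = 1036.42 kg.
Total product = 1036.42 × 28.64 = 29683.099 kg.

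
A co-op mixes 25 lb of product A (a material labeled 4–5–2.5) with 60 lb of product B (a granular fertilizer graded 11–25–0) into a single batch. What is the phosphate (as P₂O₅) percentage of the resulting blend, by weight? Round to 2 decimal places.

Total mass = 25 + 60 = 85 lb.
P₂O₅ mass = 5%×25 + 25%×60 = 16.25 lb.
% P₂O₅ = 16.25 / 85 = 19.1176%.

19.12% P₂O₅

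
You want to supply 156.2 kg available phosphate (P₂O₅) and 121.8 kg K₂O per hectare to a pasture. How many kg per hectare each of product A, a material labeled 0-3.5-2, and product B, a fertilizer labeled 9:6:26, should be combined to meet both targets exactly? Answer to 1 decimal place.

4215.7 kg product A, 144.2 kg product B

With a, b = kg per hectare of product A and product B:
P₂O₅: 0.035·a + 0.06·b = 156.2
K₂O: 0.02·a + 0.26·b = 121.8
Eliminate a: (row1) − 0.035/0.02·(row2) → -0.395·b = -56.95, so b = 144.177.
Back-substitute: a = (156.2 − 0.06·144.177) / 0.035 = 4215.696.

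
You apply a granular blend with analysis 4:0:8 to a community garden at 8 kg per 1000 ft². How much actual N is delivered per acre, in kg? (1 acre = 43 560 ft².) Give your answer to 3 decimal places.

13.939 kg N per acre

nitrogen per 1000 ft² = 8 × 4% = 0.32 kg.
Convert to per acre: 0.32 × 43.56 = 13.9392 kg.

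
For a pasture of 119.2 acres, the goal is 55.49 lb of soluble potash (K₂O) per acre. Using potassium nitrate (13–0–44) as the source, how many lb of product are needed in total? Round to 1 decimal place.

15032.7 lb

Product per acre = 55.49 / 44% = 126.114 lb.
Total product = 126.114 × 119.2 = 15032.745 lb.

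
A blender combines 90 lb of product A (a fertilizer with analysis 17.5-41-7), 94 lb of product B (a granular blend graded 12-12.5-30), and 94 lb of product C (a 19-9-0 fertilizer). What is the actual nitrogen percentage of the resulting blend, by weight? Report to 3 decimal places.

Total mass = 90 + 94 + 94 = 278 lb.
N mass = 17.5%×90 + 12%×94 + 19%×94 = 44.89 lb.
% N = 44.89 / 278 = 16.14748%.

16.147% N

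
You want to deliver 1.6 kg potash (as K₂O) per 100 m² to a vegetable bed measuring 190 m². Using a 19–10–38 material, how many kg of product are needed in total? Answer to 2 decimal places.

8.00 kg

Product per 100 m² = 1.6 / 38% = 4.21053 kg.
Total product = 4.21053 × 190 / 100 = 8 kg.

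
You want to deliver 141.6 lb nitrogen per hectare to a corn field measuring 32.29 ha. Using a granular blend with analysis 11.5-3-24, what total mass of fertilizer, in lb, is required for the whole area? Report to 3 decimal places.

39758.817 lb

Product per hectare = 141.6 / 11.5% = 1231.3 lb.
Total product = 1231.3 × 32.29 = 39758.8174 lb.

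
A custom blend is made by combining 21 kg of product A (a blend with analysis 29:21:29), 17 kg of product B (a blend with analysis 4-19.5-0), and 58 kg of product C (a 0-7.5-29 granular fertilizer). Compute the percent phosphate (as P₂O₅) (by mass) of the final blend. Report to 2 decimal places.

Total mass = 21 + 17 + 58 = 96 kg.
P₂O₅ mass = 21%×21 + 19.5%×17 + 7.5%×58 = 12.075 kg.
% P₂O₅ = 12.075 / 96 = 12.5781%.

12.58% P₂O₅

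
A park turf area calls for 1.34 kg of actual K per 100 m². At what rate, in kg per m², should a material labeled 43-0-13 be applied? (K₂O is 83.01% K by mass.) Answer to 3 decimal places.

0.124 kg of product per sq m

As K₂O: 1.34 / 0.8301 = 1.61426 kg per 100 m².
Product per 100 m² = 1.61426 / 13% = 12.4174 kg.
Convert to per m²: 12.4174 × 0.01 = 0.124174 kg.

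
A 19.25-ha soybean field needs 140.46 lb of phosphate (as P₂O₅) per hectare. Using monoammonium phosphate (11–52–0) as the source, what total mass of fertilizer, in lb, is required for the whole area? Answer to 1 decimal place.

Product per hectare = 140.46 / 52% = 270.115 lb.
Total product = 270.115 × 19.25 = 5199.72 lb.

5199.7 lb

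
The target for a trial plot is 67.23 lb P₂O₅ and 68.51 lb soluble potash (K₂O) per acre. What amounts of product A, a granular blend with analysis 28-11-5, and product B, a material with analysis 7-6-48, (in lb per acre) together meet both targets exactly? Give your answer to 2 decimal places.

With a, b = lb per acre of product A and product B:
P₂O₅: 0.11·a + 0.06·b = 67.23
K₂O: 0.05·a + 0.48·b = 68.51
Eliminate a: (row1) − 0.11/0.05·(row2) → -0.996·b = -83.492, so b = 83.8273.
Back-substitute: a = (67.23 − 0.06·83.8273) / 0.11 = 565.458.

565.46 lb product A, 83.83 lb product B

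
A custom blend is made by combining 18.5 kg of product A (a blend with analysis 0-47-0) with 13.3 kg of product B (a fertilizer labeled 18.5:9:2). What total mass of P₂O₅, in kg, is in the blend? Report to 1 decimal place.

P₂O₅ mass = 47%×18.5 + 9%×13.3 = 9.892 kg.

9.9 kg P₂O₅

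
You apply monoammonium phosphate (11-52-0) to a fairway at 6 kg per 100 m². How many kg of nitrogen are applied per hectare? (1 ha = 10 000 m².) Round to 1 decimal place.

66.0 kg N per hectare

nitrogen per 100 m² = 6 × 11% = 0.66 kg.
Convert to per hectare: 0.66 × 100 = 66 kg.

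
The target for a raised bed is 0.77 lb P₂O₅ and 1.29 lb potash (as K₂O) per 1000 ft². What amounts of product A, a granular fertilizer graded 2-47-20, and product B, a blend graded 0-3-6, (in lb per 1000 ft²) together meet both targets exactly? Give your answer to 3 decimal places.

Let a = lb of product A, b = lb of product B (per 1000 ft²).
P₂O₅: 0.47·a + 0.03·b = 0.77
K₂O: 0.2·a + 0.06·b = 1.29
From row1: a = (0.77 − 0.03·b) / 0.47.
Into row2: 0.2·(0.77 − 0.03·b)/0.47 + 0.06·b = 1.29 → b = 20.3739, a = 0.337838.

0.338 lb product A, 20.374 lb product B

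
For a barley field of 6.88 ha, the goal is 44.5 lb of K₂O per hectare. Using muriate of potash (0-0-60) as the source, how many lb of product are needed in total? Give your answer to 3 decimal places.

Product per hectare = 44.5 / 60% = 74.1667 lb.
Total product = 74.1667 × 6.88 = 510.2667 lb.

510.267 lb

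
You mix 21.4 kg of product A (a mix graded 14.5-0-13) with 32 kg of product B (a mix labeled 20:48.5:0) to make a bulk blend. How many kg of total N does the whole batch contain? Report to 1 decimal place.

N mass = 14.5%×21.4 + 20%×32 = 9.503 kg.

9.5 kg N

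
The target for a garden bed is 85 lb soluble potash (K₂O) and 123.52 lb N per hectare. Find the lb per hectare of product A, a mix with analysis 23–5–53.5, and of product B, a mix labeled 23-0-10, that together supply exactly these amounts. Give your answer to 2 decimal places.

Let a = lb of product A, b = lb of product B (per hectare).
K₂O: 0.535·a + 0.1·b = 85
N: 0.23·a + 0.23·b = 123.52
Eliminate a: (row1) − 0.535/0.23·(row2) → -0.435·b = -202.318, so b = 465.099.
Back-substitute: a = (85 − 0.1·465.099) / 0.535 = 71.944.

71.94 lb product A, 465.10 lb product B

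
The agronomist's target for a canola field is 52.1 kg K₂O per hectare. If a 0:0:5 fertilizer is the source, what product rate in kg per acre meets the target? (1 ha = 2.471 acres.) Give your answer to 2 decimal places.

Product per hectare = 52.1 / 5% = 1042 kg.
Convert to per acre: 1042 × 0.404694 = 421.692 kg.

421.69 kg of product per acre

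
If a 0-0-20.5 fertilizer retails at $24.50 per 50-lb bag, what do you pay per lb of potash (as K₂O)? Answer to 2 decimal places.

$2.39 per lb K₂O

K₂O in bag = 50 × 20.5% = 10.25 lb.
Cost per lb K₂O = $24.50 / 10.25 = $2.3902.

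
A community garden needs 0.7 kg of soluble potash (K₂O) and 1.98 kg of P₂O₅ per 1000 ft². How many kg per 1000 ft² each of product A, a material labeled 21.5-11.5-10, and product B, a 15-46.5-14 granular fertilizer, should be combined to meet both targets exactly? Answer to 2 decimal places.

1.59 kg product A, 3.87 kg product B

Per-1000 ft² balance (a = product A, b = product B):
K₂O: 0.1·a + 0.14·b = 0.7
P₂O₅: 0.115·a + 0.465·b = 1.98
Eliminate a: (row1) − 0.1/0.115·(row2) → -0.264348·b = -1.02174, so b = 3.86513.
Back-substitute: a = (0.7 − 0.14·3.86513) / 0.1 = 1.58882.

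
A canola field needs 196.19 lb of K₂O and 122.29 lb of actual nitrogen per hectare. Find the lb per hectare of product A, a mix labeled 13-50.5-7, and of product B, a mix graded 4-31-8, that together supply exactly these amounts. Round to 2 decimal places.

Let a = lb of product A, b = lb of product B (per hectare).
K₂O: 0.07·a + 0.08·b = 196.19
N: 0.13·a + 0.04·b = 122.29
Eliminate a: (row1) − 0.07/0.13·(row2) → 0.0584615·b = 130.342, so b = 2229.526.
Back-substitute: a = (196.19 − 0.08·2229.526) / 0.07 = 254.684.

254.68 lb product A, 2229.53 lb product B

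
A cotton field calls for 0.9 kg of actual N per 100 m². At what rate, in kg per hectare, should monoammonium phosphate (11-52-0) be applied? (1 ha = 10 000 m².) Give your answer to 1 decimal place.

Product per 100 m² = 0.9 / 11% = 8.18182 kg.
Convert to per hectare: 8.18182 × 100 = 818.182 kg.

818.2 kg of product per hectare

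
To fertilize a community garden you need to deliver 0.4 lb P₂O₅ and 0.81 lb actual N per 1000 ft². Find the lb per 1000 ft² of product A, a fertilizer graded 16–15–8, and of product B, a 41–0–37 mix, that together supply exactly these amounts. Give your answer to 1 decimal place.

Let a = lb of product A, b = lb of product B (per 1000 ft²).
P₂O₅: 0.15·a + 0·b = 0.4
N: 0.16·a + 0.41·b = 0.81
Eliminate b: (row1) − 0/0.41·(row2) → 0.15·a = 0.4, so a = 2.66667.
Then b = (0.81 − 0.16·2.66667) / 0.41 = 0.934959.

2.7 lb product A, 0.9 lb product B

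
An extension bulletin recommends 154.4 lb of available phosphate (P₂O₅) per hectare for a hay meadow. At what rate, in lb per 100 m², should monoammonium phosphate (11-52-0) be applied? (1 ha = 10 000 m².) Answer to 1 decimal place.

Product per hectare = 154.4 / 52% = 296.923 lb.
Convert to per 100 m²: 296.923 × 0.01 = 2.96923 lb.

3.0 lb of product per hundred sq m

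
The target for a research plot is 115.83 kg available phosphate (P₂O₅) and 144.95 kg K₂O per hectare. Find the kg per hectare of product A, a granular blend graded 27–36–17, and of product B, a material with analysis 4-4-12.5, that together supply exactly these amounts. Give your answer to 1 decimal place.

With a, b = kg per hectare of product A and product B:
P₂O₅: 0.36·a + 0.04·b = 115.83
K₂O: 0.17·a + 0.125·b = 144.95
From row1: a = (115.83 − 0.04·b) / 0.36.
Into row2: 0.17·(115.83 − 0.04·b)/0.36 + 0.125·b = 144.95 → b = 850.547, a = 227.245.

227.2 kg product A, 850.5 kg product B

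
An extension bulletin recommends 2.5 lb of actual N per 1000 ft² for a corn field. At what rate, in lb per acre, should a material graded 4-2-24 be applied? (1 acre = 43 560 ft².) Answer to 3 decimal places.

Product per 1000 ft² = 2.5 / 4% = 62.5 lb.
Convert to per acre: 62.5 × 43.56 = 2722.5 lb.

2722.500 lb of product per acre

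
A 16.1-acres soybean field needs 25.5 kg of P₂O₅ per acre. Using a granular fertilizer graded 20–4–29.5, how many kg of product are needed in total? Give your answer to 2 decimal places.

Product per acre = 25.5 / 4% = 637.5 kg.
Total product = 637.5 × 16.1 = 10263.75 kg.

10263.75 kg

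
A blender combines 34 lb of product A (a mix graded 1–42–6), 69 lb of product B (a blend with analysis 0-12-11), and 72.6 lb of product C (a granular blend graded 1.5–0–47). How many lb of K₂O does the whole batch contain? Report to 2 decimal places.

K₂O mass = 6%×34 + 11%×69 + 47%×72.6 = 43.752 lb.

43.75 lb K₂O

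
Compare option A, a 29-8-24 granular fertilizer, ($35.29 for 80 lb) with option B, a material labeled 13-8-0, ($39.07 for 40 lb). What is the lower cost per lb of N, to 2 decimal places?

option A: N per bag = 80 × 29% = 23.2 lb; cost = 35.29 / 23.2 = $1.5211/lb N.
option B: N per bag = 40 × 13% = 5.2 lb; cost = 39.07 / 5.2 = $7.5135/lb N.
option A is cheaper.

$1.52 per lb N (option A)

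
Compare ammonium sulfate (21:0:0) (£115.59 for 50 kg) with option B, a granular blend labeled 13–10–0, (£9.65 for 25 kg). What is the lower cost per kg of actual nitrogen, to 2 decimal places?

£2.97 per kg N (option B)

ammonium sulfate: N per bag = 50 × 21% = 10.5 kg; cost = 115.59 / 10.5 = £11.0086/kg N.
option B: N per bag = 25 × 13% = 3.25 kg; cost = 9.65 / 3.25 = £2.9692/kg N.
option B is cheaper.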